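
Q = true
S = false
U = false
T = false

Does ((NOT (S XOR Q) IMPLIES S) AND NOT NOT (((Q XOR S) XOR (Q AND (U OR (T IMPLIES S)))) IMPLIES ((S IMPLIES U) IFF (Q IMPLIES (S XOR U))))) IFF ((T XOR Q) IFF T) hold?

false

S XOR Q = false XOR true = true
NOT (S XOR Q) = NOT true = false
NOT (S XOR Q) IMPLIES S = false IMPLIES false = true
Q XOR S = true XOR false = true
T IMPLIES S = false IMPLIES false = true
U OR (T IMPLIES S) = false OR true = true
Q AND (U OR (T IMPLIES S)) = true AND true = true
(Q XOR S) XOR (Q AND (U OR (T IMPLIES S))) = true XOR true = false
S IMPLIES U = false IMPLIES false = true
S XOR U = false XOR false = false
Q IMPLIES (S XOR U) = true IMPLIES false = false
(S IMPLIES U) IFF (Q IMPLIES (S XOR U)) = true IFF false = false
((Q XOR S) XOR (Q AND (U OR (T IMPLIES S)))) IMPLIES ((S IMPLIES U) IFF (Q IMPLIES (S XOR U))) = false IMPLIES false = true
NOT (((Q XOR S) XOR (Q AND (U OR (T IMPLIES S)))) IMPLIES ((S IMPLIES U) IFF (Q IMPLIES (S XOR U)))) = NOT true = false
NOT NOT (((Q XOR S) XOR (Q AND (U OR (T IMPLIES S)))) IMPLIES ((S IMPLIES U) IFF (Q IMPLIES (S XOR U)))) = NOT false = true
(NOT (S XOR Q) IMPLIES S) AND NOT NOT (((Q XOR S) XOR (Q AND (U OR (T IMPLIES S)))) IMPLIES ((S IMPLIES U) IFF (Q IMPLIES (S XOR U)))) = true AND true = true
T XOR Q = false XOR true = true
(T XOR Q) IFF T = true IFF false = false
((NOT (S XOR Q) IMPLIES S) AND NOT NOT (((Q XOR S) XOR (Q AND (U OR (T IMPLIES S)))) IMPLIES ((S IMPLIES U) IFF (Q IMPLIES (S XOR U))))) IFF ((T XOR Q) IFF T) = true IFF false = false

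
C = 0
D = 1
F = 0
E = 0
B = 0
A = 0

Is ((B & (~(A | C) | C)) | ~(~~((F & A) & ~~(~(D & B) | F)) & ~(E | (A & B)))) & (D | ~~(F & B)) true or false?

1

Substituting C=0, D=1, F=0, E=0, B=0, A=0:
A | C = 0 | 0 = 0
~(A | C) = ~0 = 1
~(A | C) | C = 1 | 0 = 1
B & (~(A | C) | C) = 0 & 1 = 0
F & A = 0 & 0 = 0
D & B = 1 & 0 = 0
~(D & B) = ~0 = 1
~(D & B) | F = 1 | 0 = 1
~(~(D & B) | F) = ~1 = 0
~~(~(D & B) | F) = ~0 = 1
(F & A) & ~~(~(D & B) | F) = 0 & 1 = 0
~((F & A) & ~~(~(D & B) | F)) = ~0 = 1
~~((F & A) & ~~(~(D & B) | F)) = ~1 = 0
A & B = 0 & 0 = 0
E | (A & B) = 0 | 0 = 0
~(E | (A & B)) = ~0 = 1
~~((F & A) & ~~(~(D & B) | F)) & ~(E | (A & B)) = 0 & 1 = 0
~(~~((F & A) & ~~(~(D & B) | F)) & ~(E | (A & B))) = ~0 = 1
(B & (~(A | C) | C)) | ~(~~((F & A) & ~~(~(D & B) | F)) & ~(E | (A & B))) = 0 | 1 = 1
F & B = 0 & 0 = 0
~(F & B) = ~0 = 1
~~(F & B) = ~1 = 0
D | ~~(F & B) = 1 | 0 = 1
((B & (~(A | C) | C)) | ~(~~((F & A) & ~~(~(D & B) | F)) & ~(E | (A & B)))) & (D | ~~(F & B)) = 1 & 1 = 1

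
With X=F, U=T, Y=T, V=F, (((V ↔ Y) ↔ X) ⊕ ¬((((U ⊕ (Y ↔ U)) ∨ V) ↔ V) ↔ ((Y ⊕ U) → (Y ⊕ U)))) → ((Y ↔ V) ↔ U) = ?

F

V ↔ Y = F ↔ T = F
(V ↔ Y) ↔ X = F ↔ F = T
Y ↔ U = T ↔ T = T
U ⊕ (Y ↔ U) = T ⊕ T = F
(U ⊕ (Y ↔ U)) ∨ V = F ∨ F = F
((U ⊕ (Y ↔ U)) ∨ V) ↔ V = F ↔ F = T
Y ⊕ U = T ⊕ T = F
Y ⊕ U = T ⊕ T = F
(Y ⊕ U) → (Y ⊕ U) = F → F = T
(((U ⊕ (Y ↔ U)) ∨ V) ↔ V) ↔ ((Y ⊕ U) → (Y ⊕ U)) = T ↔ T = T
¬((((U ⊕ (Y ↔ U)) ∨ V) ↔ V) ↔ ((Y ⊕ U) → (Y ⊕ U))) = ¬T = F
((V ↔ Y) ↔ X) ⊕ ¬((((U ⊕ (Y ↔ U)) ∨ V) ↔ V) ↔ ((Y ⊕ U) → (Y ⊕ U))) = T ⊕ F = T
Y ↔ V = T ↔ F = F
(Y ↔ V) ↔ U = F ↔ T = F
(((V ↔ Y) ↔ X) ⊕ ¬((((U ⊕ (Y ↔ U)) ∨ V) ↔ V) ↔ ((Y ⊕ U) → (Y ⊕ U)))) → ((Y ↔ V) ↔ U) = T → F = F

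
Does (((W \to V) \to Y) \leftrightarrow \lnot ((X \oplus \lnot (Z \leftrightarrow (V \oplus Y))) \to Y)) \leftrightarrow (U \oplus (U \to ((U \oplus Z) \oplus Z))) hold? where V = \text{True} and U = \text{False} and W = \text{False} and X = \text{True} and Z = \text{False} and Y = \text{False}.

Substituting V=\text{True}, U=\text{False}, W=\text{False}, X=\text{True}, Z=\text{False}, Y=\text{False}:
W \to V = \text{False} \to \text{True} = \text{True}
(W \to V) \to Y = \text{True} \to \text{False} = \text{False}
V \oplus Y = \text{True} \oplus \text{False} = \text{True}
Z \leftrightarrow (V \oplus Y) = \text{False} \leftrightarrow \text{True} = \text{False}
\lnot (Z \leftrightarrow (V \oplus Y)) = \lnot \text{False} = \text{True}
X \oplus \lnot (Z \leftrightarrow (V \oplus Y)) = \text{True} \oplus \text{True} = \text{False}
(X \oplus \lnot (Z \leftrightarrow (V \oplus Y))) \to Y = \text{False} \to \text{False} = \text{True}
\lnot ((X \oplus \lnot (Z \leftrightarrow (V \oplus Y))) \to Y) = \lnot \text{True} = \text{False}
((W \to V) \to Y) \leftrightarrow \lnot ((X \oplus \lnot (Z \leftrightarrow (V \oplus Y))) \to Y) = \text{False} \leftrightarrow \text{False} = \text{True}
U \oplus Z = \text{False} \oplus \text{False} = \text{False}
(U \oplus Z) \oplus Z = \text{False} \oplus \text{False} = \text{False}
U \to ((U \oplus Z) \oplus Z) = \text{False} \to \text{False} = \text{True}
U \oplus (U \to ((U \oplus Z) \oplus Z)) = \text{False} \oplus \text{True} = \text{True}
(((W \to V) \to Y) \leftrightarrow \lnot ((X \oplus \lnot (Z \leftrightarrow (V \oplus Y))) \to Y)) \leftrightarrow (U \oplus (U \to ((U \oplus Z) \oplus Z))) = \text{True} \leftrightarrow \text{True} = \text{True}

\text{True}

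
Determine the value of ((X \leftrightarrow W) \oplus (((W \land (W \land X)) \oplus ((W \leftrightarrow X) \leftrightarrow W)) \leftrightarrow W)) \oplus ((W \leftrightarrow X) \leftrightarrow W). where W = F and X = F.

F

X \leftrightarrow W = F \leftrightarrow F = T
W \land X = F \land F = F
W \land (W \land X) = F \land F = F
W \leftrightarrow X = F \leftrightarrow F = T
(W \leftrightarrow X) \leftrightarrow W = T \leftrightarrow F = F
(W \land (W \land X)) \oplus ((W \leftrightarrow X) \leftrightarrow W) = F \oplus F = F
((W \land (W \land X)) \oplus ((W \leftrightarrow X) \leftrightarrow W)) \leftrightarrow W = F \leftrightarrow F = T
(X \leftrightarrow W) \oplus (((W \land (W \land X)) \oplus ((W \leftrightarrow X) \leftrightarrow W)) \leftrightarrow W) = T \oplus T = F
W \leftrightarrow X = F \leftrightarrow F = T
(W \leftrightarrow X) \leftrightarrow W = T \leftrightarrow F = F
((X \leftrightarrow W) \oplus (((W \land (W \land X)) \oplus ((W \leftrightarrow X) \leftrightarrow W)) \leftrightarrow W)) \oplus ((W \leftrightarrow X) \leftrightarrow W) = F \oplus F = F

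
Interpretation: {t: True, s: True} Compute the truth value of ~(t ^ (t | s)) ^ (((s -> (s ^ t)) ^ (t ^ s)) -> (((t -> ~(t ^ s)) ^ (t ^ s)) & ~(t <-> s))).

t | s = True | True = True
t ^ (t | s) = True ^ True = False
~(t ^ (t | s)) = ~False = True
s ^ t = True ^ True = False
s -> (s ^ t) = True -> False = False
t ^ s = True ^ True = False
(s -> (s ^ t)) ^ (t ^ s) = False ^ False = False
t ^ s = True ^ True = False
~(t ^ s) = ~False = True
t -> ~(t ^ s) = True -> True = True
t ^ s = True ^ True = False
(t -> ~(t ^ s)) ^ (t ^ s) = True ^ False = True
t <-> s = True <-> True = True
~(t <-> s) = ~True = False
((t -> ~(t ^ s)) ^ (t ^ s)) & ~(t <-> s) = True & False = False
((s -> (s ^ t)) ^ (t ^ s)) -> (((t -> ~(t ^ s)) ^ (t ^ s)) & ~(t <-> s)) = False -> False = True
~(t ^ (t | s)) ^ (((s -> (s ^ t)) ^ (t ^ s)) -> (((t -> ~(t ^ s)) ^ (t ^ s)) & ~(t <-> s))) = True ^ True = False

False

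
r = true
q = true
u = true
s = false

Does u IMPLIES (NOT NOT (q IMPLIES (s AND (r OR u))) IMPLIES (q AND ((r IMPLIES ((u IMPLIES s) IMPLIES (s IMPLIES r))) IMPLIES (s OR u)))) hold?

r OR u = true OR true = true
s AND (r OR u) = false AND true = false
q IMPLIES (s AND (r OR u)) = true IMPLIES false = false
NOT (q IMPLIES (s AND (r OR u))) = NOT false = true
NOT NOT (q IMPLIES (s AND (r OR u))) = NOT true = false
u IMPLIES s = true IMPLIES false = false
s IMPLIES r = false IMPLIES true = true
(u IMPLIES s) IMPLIES (s IMPLIES r) = false IMPLIES true = true
r IMPLIES ((u IMPLIES s) IMPLIES (s IMPLIES r)) = true IMPLIES true = true
s OR u = false OR true = true
(r IMPLIES ((u IMPLIES s) IMPLIES (s IMPLIES r))) IMPLIES (s OR u) = true IMPLIES true = true
q AND ((r IMPLIES ((u IMPLIES s) IMPLIES (s IMPLIES r))) IMPLIES (s OR u)) = true AND true = true
NOT NOT (q IMPLIES (s AND (r OR u))) IMPLIES (q AND ((r IMPLIES ((u IMPLIES s) IMPLIES (s IMPLIES r))) IMPLIES (s OR u))) = false IMPLIES true = true
u IMPLIES (NOT NOT (q IMPLIES (s AND (r OR u))) IMPLIES (q AND ((r IMPLIES ((u IMPLIES s) IMPLIES (s IMPLIES r))) IMPLIES (s OR u)))) = true IMPLIES true = true

true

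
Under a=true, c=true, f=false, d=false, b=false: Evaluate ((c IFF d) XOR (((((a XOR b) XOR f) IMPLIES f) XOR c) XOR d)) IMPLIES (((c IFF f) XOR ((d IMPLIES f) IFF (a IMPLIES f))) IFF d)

true

c IFF d = true IFF false = false
a XOR b = true XOR false = true
(a XOR b) XOR f = true XOR false = true
((a XOR b) XOR f) IMPLIES f = true IMPLIES false = false
(((a XOR b) XOR f) IMPLIES f) XOR c = false XOR true = true
((((a XOR b) XOR f) IMPLIES f) XOR c) XOR d = true XOR false = true
(c IFF d) XOR (((((a XOR b) XOR f) IMPLIES f) XOR c) XOR d) = false XOR true = true
c IFF f = true IFF false = false
d IMPLIES f = false IMPLIES false = true
a IMPLIES f = true IMPLIES false = false
(d IMPLIES f) IFF (a IMPLIES f) = true IFF false = false
(c IFF f) XOR ((d IMPLIES f) IFF (a IMPLIES f)) = false XOR false = false
((c IFF f) XOR ((d IMPLIES f) IFF (a IMPLIES f))) IFF d = false IFF false = true
((c IFF d) XOR (((((a XOR b) XOR f) IMPLIES f) XOR c) XOR d)) IMPLIES (((c IFF f) XOR ((d IMPLIES f) IFF (a IMPLIES f))) IFF d) = true IMPLIES true = true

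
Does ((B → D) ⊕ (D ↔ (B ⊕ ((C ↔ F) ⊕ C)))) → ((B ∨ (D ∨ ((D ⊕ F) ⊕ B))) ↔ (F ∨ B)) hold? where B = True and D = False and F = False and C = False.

True

Substituting B=True, D=False, F=False, C=False:
B → D = True → False = False
C ↔ F = False ↔ False = True
(C ↔ F) ⊕ C = True ⊕ False = True
B ⊕ ((C ↔ F) ⊕ C) = True ⊕ True = False
D ↔ (B ⊕ ((C ↔ F) ⊕ C)) = False ↔ False = True
(B → D) ⊕ (D ↔ (B ⊕ ((C ↔ F) ⊕ C))) = False ⊕ True = True
D ⊕ F = False ⊕ False = False
(D ⊕ F) ⊕ B = False ⊕ True = True
D ∨ ((D ⊕ F) ⊕ B) = False ∨ True = True
B ∨ (D ∨ ((D ⊕ F) ⊕ B)) = True ∨ True = True
F ∨ B = False ∨ True = True
(B ∨ (D ∨ ((D ⊕ F) ⊕ B))) ↔ (F ∨ B) = True ↔ True = True
((B → D) ⊕ (D ↔ (B ⊕ ((C ↔ F) ⊕ C)))) → ((B ∨ (D ∨ ((D ⊕ F) ⊕ B))) ↔ (F ∨ B)) = True → True = True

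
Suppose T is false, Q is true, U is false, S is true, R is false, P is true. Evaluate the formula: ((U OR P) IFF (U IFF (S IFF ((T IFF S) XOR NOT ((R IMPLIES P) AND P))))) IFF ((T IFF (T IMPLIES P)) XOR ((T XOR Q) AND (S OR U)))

True

U OR P = False OR True = True
T IFF S = False IFF True = False
R IMPLIES P = False IMPLIES True = True
(R IMPLIES P) AND P = True AND True = True
NOT ((R IMPLIES P) AND P) = NOT True = False
(T IFF S) XOR NOT ((R IMPLIES P) AND P) = False XOR False = False
S IFF ((T IFF S) XOR NOT ((R IMPLIES P) AND P)) = True IFF False = False
U IFF (S IFF ((T IFF S) XOR NOT ((R IMPLIES P) AND P))) = False IFF False = True
(U OR P) IFF (U IFF (S IFF ((T IFF S) XOR NOT ((R IMPLIES P) AND P)))) = True IFF True = True
T IMPLIES P = False IMPLIES True = True
T IFF (T IMPLIES P) = False IFF True = False
T XOR Q = False XOR True = True
S OR U = True OR False = True
(T XOR Q) AND (S OR U) = True AND True = True
(T IFF (T IMPLIES P)) XOR ((T XOR Q) AND (S OR U)) = False XOR True = True
((U OR P) IFF (U IFF (S IFF ((T IFF S) XOR NOT ((R IMPLIES P) AND P))))) IFF ((T IFF (T IMPLIES P)) XOR ((T XOR Q) AND (S OR U))) = True IFF True = True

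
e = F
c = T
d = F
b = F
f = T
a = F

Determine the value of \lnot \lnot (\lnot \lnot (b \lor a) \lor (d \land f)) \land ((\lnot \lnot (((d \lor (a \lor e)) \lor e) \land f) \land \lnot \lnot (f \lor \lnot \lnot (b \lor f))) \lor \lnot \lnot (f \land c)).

b \lor a = F \lor F = F
\lnot (b \lor a) = \lnot F = T
\lnot \lnot (b \lor a) = \lnot T = F
d \land f = F \land T = F
\lnot \lnot (b \lor a) \lor (d \land f) = F \lor F = F
\lnot (\lnot \lnot (b \lor a) \lor (d \land f)) = \lnot F = T
\lnot \lnot (\lnot \lnot (b \lor a) \lor (d \land f)) = \lnot T = F
a \lor e = F \lor F = F
d \lor (a \lor e) = F \lor F = F
(d \lor (a \lor e)) \lor e = F \lor F = F
((d \lor (a \lor e)) \lor e) \land f = F \land T = F
\lnot (((d \lor (a \lor e)) \lor e) \land f) = \lnot F = T
\lnot \lnot (((d \lor (a \lor e)) \lor e) \land f) = \lnot T = F
b \lor f = F \lor T = T
\lnot (b \lor f) = \lnot T = F
\lnot \lnot (b \lor f) = \lnot F = T
f \lor \lnot \lnot (b \lor f) = T \lor T = T
\lnot (f \lor \lnot \lnot (b \lor f)) = \lnot T = F
\lnot \lnot (f \lor \lnot \lnot (b \lor f)) = \lnot F = T
\lnot \lnot (((d \lor (a \lor e)) \lor e) \land f) \land \lnot \lnot (f \lor \lnot \lnot (b \lor f)) = F \land T = F
f \land c = T \land T = T
\lnot (f \land c) = \lnot T = F
\lnot \lnot (f \land c) = \lnot F = T
(\lnot \lnot (((d \lor (a \lor e)) \lor e) \land f) \land \lnot \lnot (f \lor \lnot \lnot (b \lor f))) \lor \lnot \lnot (f \land c) = F \lor T = T
\lnot \lnot (\lnot \lnot (b \lor a) \lor (d \land f)) \land ((\lnot \lnot (((d \lor (a \lor e)) \lor e) \land f) \land \lnot \lnot (f \lor \lnot \lnot (b \lor f))) \lor \lnot \lnot (f \land c)) = F \land T = F

F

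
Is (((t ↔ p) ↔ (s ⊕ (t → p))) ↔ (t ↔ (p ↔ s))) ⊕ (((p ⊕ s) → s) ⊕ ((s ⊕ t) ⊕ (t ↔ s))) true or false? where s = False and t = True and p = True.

t ↔ p = True ↔ True = True
t → p = True → True = True
s ⊕ (t → p) = False ⊕ True = True
(t ↔ p) ↔ (s ⊕ (t → p)) = True ↔ True = True
p ↔ s = True ↔ False = False
t ↔ (p ↔ s) = True ↔ False = False
((t ↔ p) ↔ (s ⊕ (t → p))) ↔ (t ↔ (p ↔ s)) = True ↔ False = False
p ⊕ s = True ⊕ False = True
(p ⊕ s) → s = True → False = False
s ⊕ t = False ⊕ True = True
t ↔ s = True ↔ False = False
(s ⊕ t) ⊕ (t ↔ s) = True ⊕ False = True
((p ⊕ s) → s) ⊕ ((s ⊕ t) ⊕ (t ↔ s)) = False ⊕ True = True
(((t ↔ p) ↔ (s ⊕ (t → p))) ↔ (t ↔ (p ↔ s))) ⊕ (((p ⊕ s) → s) ⊕ ((s ⊕ t) ⊕ (t ↔ s))) = False ⊕ True = True

True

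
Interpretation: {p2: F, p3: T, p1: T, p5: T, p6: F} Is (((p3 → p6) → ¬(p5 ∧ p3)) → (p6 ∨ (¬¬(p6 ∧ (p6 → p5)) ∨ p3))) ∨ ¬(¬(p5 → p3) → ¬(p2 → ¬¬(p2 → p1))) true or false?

p3 → p6 = T → F = F
p5 ∧ p3 = T ∧ T = T
¬(p5 ∧ p3) = ¬T = F
(p3 → p6) → ¬(p5 ∧ p3) = F → F = T
p6 → p5 = F → T = T
p6 ∧ (p6 → p5) = F ∧ T = F
¬(p6 ∧ (p6 → p5)) = ¬F = T
¬¬(p6 ∧ (p6 → p5)) = ¬T = F
¬¬(p6 ∧ (p6 → p5)) ∨ p3 = F ∨ T = T
p6 ∨ (¬¬(p6 ∧ (p6 → p5)) ∨ p3) = F ∨ T = T
((p3 → p6) → ¬(p5 ∧ p3)) → (p6 ∨ (¬¬(p6 ∧ (p6 → p5)) ∨ p3)) = T → T = T
p5 → p3 = T → T = T
¬(p5 → p3) = ¬T = F
p2 → p1 = F → T = T
¬(p2 → p1) = ¬T = F
¬¬(p2 → p1) = ¬F = T
p2 → ¬¬(p2 → p1) = F → T = T
¬(p2 → ¬¬(p2 → p1)) = ¬T = F
¬(p5 → p3) → ¬(p2 → ¬¬(p2 → p1)) = F → F = T
¬(¬(p5 → p3) → ¬(p2 → ¬¬(p2 → p1))) = ¬T = F
(((p3 → p6) → ¬(p5 ∧ p3)) → (p6 ∨ (¬¬(p6 ∧ (p6 → p5)) ∨ p3))) ∨ ¬(¬(p5 → p3) → ¬(p2 → ¬¬(p2 → p1))) = T ∨ F = T

T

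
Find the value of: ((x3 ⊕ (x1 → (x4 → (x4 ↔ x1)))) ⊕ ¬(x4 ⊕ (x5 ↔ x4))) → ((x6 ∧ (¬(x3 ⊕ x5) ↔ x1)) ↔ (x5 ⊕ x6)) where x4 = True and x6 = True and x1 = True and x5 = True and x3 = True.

x4 ↔ x1 = True ↔ True = True
x4 → (x4 ↔ x1) = True → True = True
x1 → (x4 → (x4 ↔ x1)) = True → True = True
x3 ⊕ (x1 → (x4 → (x4 ↔ x1))) = True ⊕ True = False
x5 ↔ x4 = True ↔ True = True
x4 ⊕ (x5 ↔ x4) = True ⊕ True = False
¬(x4 ⊕ (x5 ↔ x4)) = ¬False = True
(x3 ⊕ (x1 → (x4 → (x4 ↔ x1)))) ⊕ ¬(x4 ⊕ (x5 ↔ x4)) = False ⊕ True = True
x3 ⊕ x5 = True ⊕ True = False
¬(x3 ⊕ x5) = ¬False = True
¬(x3 ⊕ x5) ↔ x1 = True ↔ True = True
x6 ∧ (¬(x3 ⊕ x5) ↔ x1) = True ∧ True = True
x5 ⊕ x6 = True ⊕ True = False
(x6 ∧ (¬(x3 ⊕ x5) ↔ x1)) ↔ (x5 ⊕ x6) = True ↔ False = False
((x3 ⊕ (x1 → (x4 → (x4 ↔ x1)))) ⊕ ¬(x4 ⊕ (x5 ↔ x4))) → ((x6 ∧ (¬(x3 ⊕ x5) ↔ x1)) ↔ (x5 ⊕ x6)) = True → False = False

False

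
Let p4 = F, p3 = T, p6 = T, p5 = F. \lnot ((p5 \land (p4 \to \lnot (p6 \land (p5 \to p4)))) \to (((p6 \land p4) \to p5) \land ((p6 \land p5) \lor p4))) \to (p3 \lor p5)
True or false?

T

p5 \to p4 = F \to F = T
p6 \land (p5 \to p4) = T \land T = T
\lnot (p6 \land (p5 \to p4)) = \lnot T = F
p4 \to \lnot (p6 \land (p5 \to p4)) = F \to F = T
p5 \land (p4 \to \lnot (p6 \land (p5 \to p4))) = F \land T = F
p6 \land p4 = T \land F = F
(p6 \land p4) \to p5 = F \to F = T
p6 \land p5 = T \land F = F
(p6 \land p5) \lor p4 = F \lor F = F
((p6 \land p4) \to p5) \land ((p6 \land p5) \lor p4) = T \land F = F
(p5 \land (p4 \to \lnot (p6 \land (p5 \to p4)))) \to (((p6 \land p4) \to p5) \land ((p6 \land p5) \lor p4)) = F \to F = T
\lnot ((p5 \land (p4 \to \lnot (p6 \land (p5 \to p4)))) \to (((p6 \land p4) \to p5) \land ((p6 \land p5) \lor p4))) = \lnot T = F
p3 \lor p5 = T \lor F = T
\lnot ((p5 \land (p4 \to \lnot (p6 \land (p5 \to p4)))) \to (((p6 \land p4) \to p5) \land ((p6 \land p5) \lor p4))) \to (p3 \lor p5) = F \to T = T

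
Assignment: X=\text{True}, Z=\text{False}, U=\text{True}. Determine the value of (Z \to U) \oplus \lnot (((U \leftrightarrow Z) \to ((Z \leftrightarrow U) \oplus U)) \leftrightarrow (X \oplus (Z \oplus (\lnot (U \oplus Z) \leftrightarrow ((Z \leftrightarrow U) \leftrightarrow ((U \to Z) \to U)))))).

Z \to U = \text{False} \to \text{True} = \text{True}
U \leftrightarrow Z = \text{True} \leftrightarrow \text{False} = \text{False}
Z \leftrightarrow U = \text{False} \leftrightarrow \text{True} = \text{False}
(Z \leftrightarrow U) \oplus U = \text{False} \oplus \text{True} = \text{True}
(U \leftrightarrow Z) \to ((Z \leftrightarrow U) \oplus U) = \text{False} \to \text{True} = \text{True}
U \oplus Z = \text{True} \oplus \text{False} = \text{True}
\lnot (U \oplus Z) = \lnot \text{True} = \text{False}
Z \leftrightarrow U = \text{False} \leftrightarrow \text{True} = \text{False}
U \to Z = \text{True} \to \text{False} = \text{False}
(U \to Z) \to U = \text{False} \to \text{True} = \text{True}
(Z \leftrightarrow U) \leftrightarrow ((U \to Z) \to U) = \text{False} \leftrightarrow \text{True} = \text{False}
\lnot (U \oplus Z) \leftrightarrow ((Z \leftrightarrow U) \leftrightarrow ((U \to Z) \to U)) = \text{False} \leftrightarrow \text{False} = \text{True}
Z \oplus (\lnot (U \oplus Z) \leftrightarrow ((Z \leftrightarrow U) \leftrightarrow ((U \to Z) \to U))) = \text{False} \oplus \text{True} = \text{True}
X \oplus (Z \oplus (\lnot (U \oplus Z) \leftrightarrow ((Z \leftrightarrow U) \leftrightarrow ((U \to Z) \to U)))) = \text{True} \oplus \text{True} = \text{False}
((U \leftrightarrow Z) \to ((Z \leftrightarrow U) \oplus U)) \leftrightarrow (X \oplus (Z \oplus (\lnot (U \oplus Z) \leftrightarrow ((Z \leftrightarrow U) \leftrightarrow ((U \to Z) \to U))))) = \text{True} \leftrightarrow \text{False} = \text{False}
\lnot (((U \leftrightarrow Z) \to ((Z \leftrightarrow U) \oplus U)) \leftrightarrow (X \oplus (Z \oplus (\lnot (U \oplus Z) \leftrightarrow ((Z \leftrightarrow U) \leftrightarrow ((U \to Z) \to U)))))) = \lnot \text{False} = \text{True}
(Z \to U) \oplus \lnot (((U \leftrightarrow Z) \to ((Z \leftrightarrow U) \oplus U)) \leftrightarrow (X \oplus (Z \oplus (\lnot (U \oplus Z) \leftrightarrow ((Z \leftrightarrow U) \leftrightarrow ((U \to Z) \to U)))))) = \text{True} \oplus \text{True} = \text{False}

\text{False}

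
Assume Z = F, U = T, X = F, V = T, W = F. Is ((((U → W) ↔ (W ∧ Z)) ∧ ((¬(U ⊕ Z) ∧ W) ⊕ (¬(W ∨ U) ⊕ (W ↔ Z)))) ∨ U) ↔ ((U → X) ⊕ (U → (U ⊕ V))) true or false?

F

U → W = T → F = F
W ∧ Z = F ∧ F = F
(U → W) ↔ (W ∧ Z) = F ↔ F = T
U ⊕ Z = T ⊕ F = T
¬(U ⊕ Z) = ¬T = F
¬(U ⊕ Z) ∧ W = F ∧ F = F
W ∨ U = F ∨ T = T
¬(W ∨ U) = ¬T = F
W ↔ Z = F ↔ F = T
¬(W ∨ U) ⊕ (W ↔ Z) = F ⊕ T = T
(¬(U ⊕ Z) ∧ W) ⊕ (¬(W ∨ U) ⊕ (W ↔ Z)) = F ⊕ T = T
((U → W) ↔ (W ∧ Z)) ∧ ((¬(U ⊕ Z) ∧ W) ⊕ (¬(W ∨ U) ⊕ (W ↔ Z))) = T ∧ T = T
(((U → W) ↔ (W ∧ Z)) ∧ ((¬(U ⊕ Z) ∧ W) ⊕ (¬(W ∨ U) ⊕ (W ↔ Z)))) ∨ U = T ∨ T = T
U → X = T → F = F
U ⊕ V = T ⊕ T = F
U → (U ⊕ V) = T → F = F
(U → X) ⊕ (U → (U ⊕ V)) = F ⊕ F = F
((((U → W) ↔ (W ∧ Z)) ∧ ((¬(U ⊕ Z) ∧ W) ⊕ (¬(W ∨ U) ⊕ (W ↔ Z)))) ∨ U) ↔ ((U → X) ⊕ (U → (U ⊕ V))) = T ↔ F = F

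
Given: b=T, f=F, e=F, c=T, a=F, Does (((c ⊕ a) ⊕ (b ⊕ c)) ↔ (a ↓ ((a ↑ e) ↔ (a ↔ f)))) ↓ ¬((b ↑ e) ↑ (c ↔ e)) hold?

c ⊕ a = T ⊕ F = T
b ⊕ c = T ⊕ T = F
(c ⊕ a) ⊕ (b ⊕ c) = T ⊕ F = T
a ↑ e = F ↑ F = T
a ↔ f = F ↔ F = T
(a ↑ e) ↔ (a ↔ f) = T ↔ T = T
a ↓ ((a ↑ e) ↔ (a ↔ f)) = F ↓ T = F
((c ⊕ a) ⊕ (b ⊕ c)) ↔ (a ↓ ((a ↑ e) ↔ (a ↔ f))) = T ↔ F = F
b ↑ e = T ↑ F = T
c ↔ e = T ↔ F = F
(b ↑ e) ↑ (c ↔ e) = T ↑ F = T
¬((b ↑ e) ↑ (c ↔ e)) = ¬T = F
(((c ⊕ a) ⊕ (b ⊕ c)) ↔ (a ↓ ((a ↑ e) ↔ (a ↔ f)))) ↓ ¬((b ↑ e) ↑ (c ↔ e)) = F ↓ F = T

T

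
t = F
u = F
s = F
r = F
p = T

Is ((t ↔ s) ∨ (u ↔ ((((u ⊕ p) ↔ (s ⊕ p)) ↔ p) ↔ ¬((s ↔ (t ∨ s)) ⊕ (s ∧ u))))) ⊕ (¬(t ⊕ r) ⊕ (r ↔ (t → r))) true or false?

F

t ↔ s = F ↔ F = T
u ⊕ p = F ⊕ T = T
s ⊕ p = F ⊕ T = T
(u ⊕ p) ↔ (s ⊕ p) = T ↔ T = T
((u ⊕ p) ↔ (s ⊕ p)) ↔ p = T ↔ T = T
t ∨ s = F ∨ F = F
s ↔ (t ∨ s) = F ↔ F = T
s ∧ u = F ∧ F = F
(s ↔ (t ∨ s)) ⊕ (s ∧ u) = T ⊕ F = T
¬((s ↔ (t ∨ s)) ⊕ (s ∧ u)) = ¬T = F
(((u ⊕ p) ↔ (s ⊕ p)) ↔ p) ↔ ¬((s ↔ (t ∨ s)) ⊕ (s ∧ u)) = T ↔ F = F
u ↔ ((((u ⊕ p) ↔ (s ⊕ p)) ↔ p) ↔ ¬((s ↔ (t ∨ s)) ⊕ (s ∧ u))) = F ↔ F = T
(t ↔ s) ∨ (u ↔ ((((u ⊕ p) ↔ (s ⊕ p)) ↔ p) ↔ ¬((s ↔ (t ∨ s)) ⊕ (s ∧ u)))) = T ∨ T = T
t ⊕ r = F ⊕ F = F
¬(t ⊕ r) = ¬F = T
t → r = F → F = T
r ↔ (t → r) = F ↔ T = F
¬(t ⊕ r) ⊕ (r ↔ (t → r)) = T ⊕ F = T
((t ↔ s) ∨ (u ↔ ((((u ⊕ p) ↔ (s ⊕ p)) ↔ p) ↔ ¬((s ↔ (t ∨ s)) ⊕ (s ∧ u))))) ⊕ (¬(t ⊕ r) ⊕ (r ↔ (t → r))) = T ⊕ T = F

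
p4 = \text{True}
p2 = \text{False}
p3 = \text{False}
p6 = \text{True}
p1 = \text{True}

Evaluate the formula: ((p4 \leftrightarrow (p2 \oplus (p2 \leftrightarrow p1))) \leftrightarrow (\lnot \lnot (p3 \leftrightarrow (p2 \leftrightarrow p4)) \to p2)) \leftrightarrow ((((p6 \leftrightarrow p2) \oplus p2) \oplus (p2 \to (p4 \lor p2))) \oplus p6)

\text{False}

p2 \leftrightarrow p1 = \text{False} \leftrightarrow \text{True} = \text{False}
p2 \oplus (p2 \leftrightarrow p1) = \text{False} \oplus \text{False} = \text{False}
p4 \leftrightarrow (p2 \oplus (p2 \leftrightarrow p1)) = \text{True} \leftrightarrow \text{False} = \text{False}
p2 \leftrightarrow p4 = \text{False} \leftrightarrow \text{True} = \text{False}
p3 \leftrightarrow (p2 \leftrightarrow p4) = \text{False} \leftrightarrow \text{False} = \text{True}
\lnot (p3 \leftrightarrow (p2 \leftrightarrow p4)) = \lnot \text{True} = \text{False}
\lnot \lnot (p3 \leftrightarrow (p2 \leftrightarrow p4)) = \lnot \text{False} = \text{True}
\lnot \lnot (p3 \leftrightarrow (p2 \leftrightarrow p4)) \to p2 = \text{True} \to \text{False} = \text{False}
(p4 \leftrightarrow (p2 \oplus (p2 \leftrightarrow p1))) \leftrightarrow (\lnot \lnot (p3 \leftrightarrow (p2 \leftrightarrow p4)) \to p2) = \text{False} \leftrightarrow \text{False} = \text{True}
p6 \leftrightarrow p2 = \text{True} \leftrightarrow \text{False} = \text{False}
(p6 \leftrightarrow p2) \oplus p2 = \text{False} \oplus \text{False} = \text{False}
p4 \lor p2 = \text{True} \lor \text{False} = \text{True}
p2 \to (p4 \lor p2) = \text{False} \to \text{True} = \text{True}
((p6 \leftrightarrow p2) \oplus p2) \oplus (p2 \to (p4 \lor p2)) = \text{False} \oplus \text{True} = \text{True}
(((p6 \leftrightarrow p2) \oplus p2) \oplus (p2 \to (p4 \lor p2))) \oplus p6 = \text{True} \oplus \text{True} = \text{False}
((p4 \leftrightarrow (p2 \oplus (p2 \leftrightarrow p1))) \leftrightarrow (\lnot \lnot (p3 \leftrightarrow (p2 \leftrightarrow p4)) \to p2)) \leftrightarrow ((((p6 \leftrightarrow p2) \oplus p2) \oplus (p2 \to (p4 \lor p2))) \oplus p6) = \text{True} \leftrightarrow \text{False} = \text{False}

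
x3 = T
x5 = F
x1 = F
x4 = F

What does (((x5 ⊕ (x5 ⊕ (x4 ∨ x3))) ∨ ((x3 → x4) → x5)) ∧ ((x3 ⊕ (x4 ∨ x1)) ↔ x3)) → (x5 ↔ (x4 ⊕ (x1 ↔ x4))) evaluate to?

x4 ∨ x3 = F ∨ T = T
x5 ⊕ (x4 ∨ x3) = F ⊕ T = T
x5 ⊕ (x5 ⊕ (x4 ∨ x3)) = F ⊕ T = T
x3 → x4 = T → F = F
(x3 → x4) → x5 = F → F = T
(x5 ⊕ (x5 ⊕ (x4 ∨ x3))) ∨ ((x3 → x4) → x5) = T ∨ T = T
x4 ∨ x1 = F ∨ F = F
x3 ⊕ (x4 ∨ x1) = T ⊕ F = T
(x3 ⊕ (x4 ∨ x1)) ↔ x3 = T ↔ T = T
((x5 ⊕ (x5 ⊕ (x4 ∨ x3))) ∨ ((x3 → x4) → x5)) ∧ ((x3 ⊕ (x4 ∨ x1)) ↔ x3) = T ∧ T = T
x1 ↔ x4 = F ↔ F = T
x4 ⊕ (x1 ↔ x4) = F ⊕ T = T
x5 ↔ (x4 ⊕ (x1 ↔ x4)) = F ↔ T = F
(((x5 ⊕ (x5 ⊕ (x4 ∨ x3))) ∨ ((x3 → x4) → x5)) ∧ ((x3 ⊕ (x4 ∨ x1)) ↔ x3)) → (x5 ↔ (x4 ⊕ (x1 ↔ x4))) = T → F = F

F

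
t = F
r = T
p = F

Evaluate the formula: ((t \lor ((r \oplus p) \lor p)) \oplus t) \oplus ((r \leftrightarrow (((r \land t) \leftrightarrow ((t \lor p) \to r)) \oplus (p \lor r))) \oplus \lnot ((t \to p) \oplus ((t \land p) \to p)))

r \oplus p = T \oplus F = T
(r \oplus p) \lor p = T \lor F = T
t \lor ((r \oplus p) \lor p) = F \lor T = T
(t \lor ((r \oplus p) \lor p)) \oplus t = T \oplus F = T
r \land t = T \land F = F
t \lor p = F \lor F = F
(t \lor p) \to r = F \to T = T
(r \land t) \leftrightarrow ((t \lor p) \to r) = F \leftrightarrow T = F
p \lor r = F \lor T = T
((r \land t) \leftrightarrow ((t \lor p) \to r)) \oplus (p \lor r) = F \oplus T = T
r \leftrightarrow (((r \land t) \leftrightarrow ((t \lor p) \to r)) \oplus (p \lor r)) = T \leftrightarrow T = T
t \to p = F \to F = T
t \land p = F \land F = F
(t \land p) \to p = F \to F = T
(t \to p) \oplus ((t \land p) \to p) = T \oplus T = F
\lnot ((t \to p) \oplus ((t \land p) \to p)) = \lnot F = T
(r \leftrightarrow (((r \land t) \leftrightarrow ((t \lor p) \to r)) \oplus (p \lor r))) \oplus \lnot ((t \to p) \oplus ((t \land p) \to p)) = T \oplus T = F
((t \lor ((r \oplus p) \lor p)) \oplus t) \oplus ((r \leftrightarrow (((r \land t) \leftrightarrow ((t \lor p) \to r)) \oplus (p \lor r))) \oplus \lnot ((t \to p) \oplus ((t \land p) \to p))) = T \oplus F = T

T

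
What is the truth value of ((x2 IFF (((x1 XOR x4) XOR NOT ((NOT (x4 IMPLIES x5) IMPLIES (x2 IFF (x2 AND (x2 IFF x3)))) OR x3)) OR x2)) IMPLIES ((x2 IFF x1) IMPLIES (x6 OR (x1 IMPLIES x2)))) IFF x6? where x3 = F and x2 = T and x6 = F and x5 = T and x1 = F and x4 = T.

F

x1 XOR x4 = F XOR T = T
x4 IMPLIES x5 = T IMPLIES T = T
NOT (x4 IMPLIES x5) = NOT T = F
x2 IFF x3 = T IFF F = F
x2 AND (x2 IFF x3) = T AND F = F
x2 IFF (x2 AND (x2 IFF x3)) = T IFF F = F
NOT (x4 IMPLIES x5) IMPLIES (x2 IFF (x2 AND (x2 IFF x3))) = F IMPLIES F = T
(NOT (x4 IMPLIES x5) IMPLIES (x2 IFF (x2 AND (x2 IFF x3)))) OR x3 = T OR F = T
NOT ((NOT (x4 IMPLIES x5) IMPLIES (x2 IFF (x2 AND (x2 IFF x3)))) OR x3) = NOT T = F
(x1 XOR x4) XOR NOT ((NOT (x4 IMPLIES x5) IMPLIES (x2 IFF (x2 AND (x2 IFF x3)))) OR x3) = T XOR F = T
((x1 XOR x4) XOR NOT ((NOT (x4 IMPLIES x5) IMPLIES (x2 IFF (x2 AND (x2 IFF x3)))) OR x3)) OR x2 = T OR T = T
x2 IFF (((x1 XOR x4) XOR NOT ((NOT (x4 IMPLIES x5) IMPLIES (x2 IFF (x2 AND (x2 IFF x3)))) OR x3)) OR x2) = T IFF T = T
x2 IFF x1 = T IFF F = F
x1 IMPLIES x2 = F IMPLIES T = T
x6 OR (x1 IMPLIES x2) = F OR T = T
(x2 IFF x1) IMPLIES (x6 OR (x1 IMPLIES x2)) = F IMPLIES T = T
(x2 IFF (((x1 XOR x4) XOR NOT ((NOT (x4 IMPLIES x5) IMPLIES (x2 IFF (x2 AND (x2 IFF x3)))) OR x3)) OR x2)) IMPLIES ((x2 IFF x1) IMPLIES (x6 OR (x1 IMPLIES x2))) = T IMPLIES T = T
((x2 IFF (((x1 XOR x4) XOR NOT ((NOT (x4 IMPLIES x5) IMPLIES (x2 IFF (x2 AND (x2 IFF x3)))) OR x3)) OR x2)) IMPLIES ((x2 IFF x1) IMPLIES (x6 OR (x1 IMPLIES x2)))) IFF x6 = T IFF F = F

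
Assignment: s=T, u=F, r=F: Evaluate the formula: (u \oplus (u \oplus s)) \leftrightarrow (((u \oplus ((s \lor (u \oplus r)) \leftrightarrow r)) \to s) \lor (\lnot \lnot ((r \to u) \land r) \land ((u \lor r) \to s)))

u \oplus s = F \oplus T = T
u \oplus (u \oplus s) = F \oplus T = T
u \oplus r = F \oplus F = F
s \lor (u \oplus r) = T \lor F = T
(s \lor (u \oplus r)) \leftrightarrow r = T \leftrightarrow F = F
u \oplus ((s \lor (u \oplus r)) \leftrightarrow r) = F \oplus F = F
(u \oplus ((s \lor (u \oplus r)) \leftrightarrow r)) \to s = F \to T = T
r \to u = F \to F = T
(r \to u) \land r = T \land F = F
\lnot ((r \to u) \land r) = \lnot F = T
\lnot \lnot ((r \to u) \land r) = \lnot T = F
u \lor r = F \lor F = F
(u \lor r) \to s = F \to T = T
\lnot \lnot ((r \to u) \land r) \land ((u \lor r) \to s) = F \land T = F
((u \oplus ((s \lor (u \oplus r)) \leftrightarrow r)) \to s) \lor (\lnot \lnot ((r \to u) \land r) \land ((u \lor r) \to s)) = T \lor F = T
(u \oplus (u \oplus s)) \leftrightarrow (((u \oplus ((s \lor (u \oplus r)) \leftrightarrow r)) \to s) \lor (\lnot \lnot ((r \to u) \land r) \land ((u \lor r) \to s))) = T \leftrightarrow T = T

T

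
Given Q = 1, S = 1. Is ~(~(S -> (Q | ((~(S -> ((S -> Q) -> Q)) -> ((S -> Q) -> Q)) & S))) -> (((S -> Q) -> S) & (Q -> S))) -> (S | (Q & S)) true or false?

1

S -> Q = 1 -> 1 = 1
(S -> Q) -> Q = 1 -> 1 = 1
S -> ((S -> Q) -> Q) = 1 -> 1 = 1
~(S -> ((S -> Q) -> Q)) = ~1 = 0
S -> Q = 1 -> 1 = 1
(S -> Q) -> Q = 1 -> 1 = 1
~(S -> ((S -> Q) -> Q)) -> ((S -> Q) -> Q) = 0 -> 1 = 1
(~(S -> ((S -> Q) -> Q)) -> ((S -> Q) -> Q)) & S = 1 & 1 = 1
Q | ((~(S -> ((S -> Q) -> Q)) -> ((S -> Q) -> Q)) & S) = 1 | 1 = 1
S -> (Q | ((~(S -> ((S -> Q) -> Q)) -> ((S -> Q) -> Q)) & S)) = 1 -> 1 = 1
~(S -> (Q | ((~(S -> ((S -> Q) -> Q)) -> ((S -> Q) -> Q)) & S))) = ~1 = 0
S -> Q = 1 -> 1 = 1
(S -> Q) -> S = 1 -> 1 = 1
Q -> S = 1 -> 1 = 1
((S -> Q) -> S) & (Q -> S) = 1 & 1 = 1
~(S -> (Q | ((~(S -> ((S -> Q) -> Q)) -> ((S -> Q) -> Q)) & S))) -> (((S -> Q) -> S) & (Q -> S)) = 0 -> 1 = 1
~(~(S -> (Q | ((~(S -> ((S -> Q) -> Q)) -> ((S -> Q) -> Q)) & S))) -> (((S -> Q) -> S) & (Q -> S))) = ~1 = 0
Q & S = 1 & 1 = 1
S | (Q & S) = 1 | 1 = 1
~(~(S -> (Q | ((~(S -> ((S -> Q) -> Q)) -> ((S -> Q) -> Q)) & S))) -> (((S -> Q) -> S) & (Q -> S))) -> (S | (Q & S)) = 0 -> 1 = 1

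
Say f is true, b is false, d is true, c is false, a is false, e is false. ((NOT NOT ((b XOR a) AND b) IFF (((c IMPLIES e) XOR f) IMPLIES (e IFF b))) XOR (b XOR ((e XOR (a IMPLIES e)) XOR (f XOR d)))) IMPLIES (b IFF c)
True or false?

b XOR a = F XOR F = F
(b XOR a) AND b = F AND F = F
NOT ((b XOR a) AND b) = NOT F = T
NOT NOT ((b XOR a) AND b) = NOT T = F
c IMPLIES e = F IMPLIES F = T
(c IMPLIES e) XOR f = T XOR T = F
e IFF b = F IFF F = T
((c IMPLIES e) XOR f) IMPLIES (e IFF b) = F IMPLIES T = T
NOT NOT ((b XOR a) AND b) IFF (((c IMPLIES e) XOR f) IMPLIES (e IFF b)) = F IFF T = F
a IMPLIES e = F IMPLIES F = T
e XOR (a IMPLIES e) = F XOR T = T
f XOR d = T XOR T = F
(e XOR (a IMPLIES e)) XOR (f XOR d) = T XOR F = T
b XOR ((e XOR (a IMPLIES e)) XOR (f XOR d)) = F XOR T = T
(NOT NOT ((b XOR a) AND b) IFF (((c IMPLIES e) XOR f) IMPLIES (e IFF b))) XOR (b XOR ((e XOR (a IMPLIES e)) XOR (f XOR d))) = F XOR T = T
b IFF c = F IFF F = T
((NOT NOT ((b XOR a) AND b) IFF (((c IMPLIES e) XOR f) IMPLIES (e IFF b))) XOR (b XOR ((e XOR (a IMPLIES e)) XOR (f XOR d)))) IMPLIES (b IFF c) = T IMPLIES T = T

T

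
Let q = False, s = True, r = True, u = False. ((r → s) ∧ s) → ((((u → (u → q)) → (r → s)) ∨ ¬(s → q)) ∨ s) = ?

r → s = True → True = True
(r → s) ∧ s = True ∧ True = True
u → q = False → False = True
u → (u → q) = False → True = True
r → s = True → True = True
(u → (u → q)) → (r → s) = True → True = True
s → q = True → False = False
¬(s → q) = ¬False = True
((u → (u → q)) → (r → s)) ∨ ¬(s → q) = True ∨ True = True
(((u → (u → q)) → (r → s)) ∨ ¬(s → q)) ∨ s = True ∨ True = True
((r → s) ∧ s) → ((((u → (u → q)) → (r → s)) ∨ ¬(s → q)) ∨ s) = True → True = True

True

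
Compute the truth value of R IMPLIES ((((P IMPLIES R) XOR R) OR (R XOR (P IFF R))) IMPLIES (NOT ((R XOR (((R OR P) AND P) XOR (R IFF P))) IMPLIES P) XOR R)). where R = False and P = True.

True

P IMPLIES R = True IMPLIES False = False
(P IMPLIES R) XOR R = False XOR False = False
P IFF R = True IFF False = False
R XOR (P IFF R) = False XOR False = False
((P IMPLIES R) XOR R) OR (R XOR (P IFF R)) = False OR False = False
R OR P = False OR True = True
(R OR P) AND P = True AND True = True
R IFF P = False IFF True = False
((R OR P) AND P) XOR (R IFF P) = True XOR False = True
R XOR (((R OR P) AND P) XOR (R IFF P)) = False XOR True = True
(R XOR (((R OR P) AND P) XOR (R IFF P))) IMPLIES P = True IMPLIES True = True
NOT ((R XOR (((R OR P) AND P) XOR (R IFF P))) IMPLIES P) = NOT True = False
NOT ((R XOR (((R OR P) AND P) XOR (R IFF P))) IMPLIES P) XOR R = False XOR False = False
(((P IMPLIES R) XOR R) OR (R XOR (P IFF R))) IMPLIES (NOT ((R XOR (((R OR P) AND P) XOR (R IFF P))) IMPLIES P) XOR R) = False IMPLIES False = True
R IMPLIES ((((P IMPLIES R) XOR R) OR (R XOR (P IFF R))) IMPLIES (NOT ((R XOR (((R OR P) AND P) XOR (R IFF P))) IMPLIES P) XOR R)) = False IMPLIES True = True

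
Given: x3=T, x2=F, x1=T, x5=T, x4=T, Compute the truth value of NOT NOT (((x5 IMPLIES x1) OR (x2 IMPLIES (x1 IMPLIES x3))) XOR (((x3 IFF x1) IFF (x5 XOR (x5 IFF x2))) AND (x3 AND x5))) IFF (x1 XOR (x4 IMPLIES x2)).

F

x5 IMPLIES x1 = T IMPLIES T = T
x1 IMPLIES x3 = T IMPLIES T = T
x2 IMPLIES (x1 IMPLIES x3) = F IMPLIES T = T
(x5 IMPLIES x1) OR (x2 IMPLIES (x1 IMPLIES x3)) = T OR T = T
x3 IFF x1 = T IFF T = T
x5 IFF x2 = T IFF F = F
x5 XOR (x5 IFF x2) = T XOR F = T
(x3 IFF x1) IFF (x5 XOR (x5 IFF x2)) = T IFF T = T
x3 AND x5 = T AND T = T
((x3 IFF x1) IFF (x5 XOR (x5 IFF x2))) AND (x3 AND x5) = T AND T = T
((x5 IMPLIES x1) OR (x2 IMPLIES (x1 IMPLIES x3))) XOR (((x3 IFF x1) IFF (x5 XOR (x5 IFF x2))) AND (x3 AND x5)) = T XOR T = F
NOT (((x5 IMPLIES x1) OR (x2 IMPLIES (x1 IMPLIES x3))) XOR (((x3 IFF x1) IFF (x5 XOR (x5 IFF x2))) AND (x3 AND x5))) = NOT F = T
NOT NOT (((x5 IMPLIES x1) OR (x2 IMPLIES (x1 IMPLIES x3))) XOR (((x3 IFF x1) IFF (x5 XOR (x5 IFF x2))) AND (x3 AND x5))) = NOT T = F
x4 IMPLIES x2 = T IMPLIES F = F
x1 XOR (x4 IMPLIES x2) = T XOR F = T
NOT NOT (((x5 IMPLIES x1) OR (x2 IMPLIES (x1 IMPLIES x3))) XOR (((x3 IFF x1) IFF (x5 XOR (x5 IFF x2))) AND (x3 AND x5))) IFF (x1 XOR (x4 IMPLIES x2)) = F IFF T = F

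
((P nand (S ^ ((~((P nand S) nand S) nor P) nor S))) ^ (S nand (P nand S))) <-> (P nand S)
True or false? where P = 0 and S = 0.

0

P nand S = 0 nand 0 = 1
(P nand S) nand S = 1 nand 0 = 1
~((P nand S) nand S) = ~1 = 0
~((P nand S) nand S) nor P = 0 nor 0 = 1
(~((P nand S) nand S) nor P) nor S = 1 nor 0 = 0
S ^ ((~((P nand S) nand S) nor P) nor S) = 0 ^ 0 = 0
P nand (S ^ ((~((P nand S) nand S) nor P) nor S)) = 0 nand 0 = 1
P nand S = 0 nand 0 = 1
S nand (P nand S) = 0 nand 1 = 1
(P nand (S ^ ((~((P nand S) nand S) nor P) nor S))) ^ (S nand (P nand S)) = 1 ^ 1 = 0
P nand S = 0 nand 0 = 1
((P nand (S ^ ((~((P nand S) nand S) nor P) nor S))) ^ (S nand (P nand S))) <-> (P nand S) = 0 <-> 1 = 0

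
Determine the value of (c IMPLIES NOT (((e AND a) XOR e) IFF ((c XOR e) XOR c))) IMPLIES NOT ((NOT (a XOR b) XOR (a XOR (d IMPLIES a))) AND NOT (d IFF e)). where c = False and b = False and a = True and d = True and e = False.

True

e AND a = False AND True = False
(e AND a) XOR e = False XOR False = False
c XOR e = False XOR False = False
(c XOR e) XOR c = False XOR False = False
((e AND a) XOR e) IFF ((c XOR e) XOR c) = False IFF False = True
NOT (((e AND a) XOR e) IFF ((c XOR e) XOR c)) = NOT True = False
c IMPLIES NOT (((e AND a) XOR e) IFF ((c XOR e) XOR c)) = False IMPLIES False = True
a XOR b = True XOR False = True
NOT (a XOR b) = NOT True = False
d IMPLIES a = True IMPLIES True = True
a XOR (d IMPLIES a) = True XOR True = False
NOT (a XOR b) XOR (a XOR (d IMPLIES a)) = False XOR False = False
d IFF e = True IFF False = False
NOT (d IFF e) = NOT False = True
(NOT (a XOR b) XOR (a XOR (d IMPLIES a))) AND NOT (d IFF e) = False AND True = False
NOT ((NOT (a XOR b) XOR (a XOR (d IMPLIES a))) AND NOT (d IFF e)) = NOT False = True
(c IMPLIES NOT (((e AND a) XOR e) IFF ((c XOR e) XOR c))) IMPLIES NOT ((NOT (a XOR b) XOR (a XOR (d IMPLIES a))) AND NOT (d IFF e)) = True IMPLIES True = True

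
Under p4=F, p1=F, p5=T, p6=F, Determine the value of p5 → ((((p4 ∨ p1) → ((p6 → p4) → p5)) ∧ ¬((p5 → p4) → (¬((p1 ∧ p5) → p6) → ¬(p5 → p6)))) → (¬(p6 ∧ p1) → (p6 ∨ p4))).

T

p4 ∨ p1 = F ∨ F = F
p6 → p4 = F → F = T
(p6 → p4) → p5 = T → T = T
(p4 ∨ p1) → ((p6 → p4) → p5) = F → T = T
p5 → p4 = T → F = F
p1 ∧ p5 = F ∧ T = F
(p1 ∧ p5) → p6 = F → F = T
¬((p1 ∧ p5) → p6) = ¬T = F
p5 → p6 = T → F = F
¬(p5 → p6) = ¬F = T
¬((p1 ∧ p5) → p6) → ¬(p5 → p6) = F → T = T
(p5 → p4) → (¬((p1 ∧ p5) → p6) → ¬(p5 → p6)) = F → T = T
¬((p5 → p4) → (¬((p1 ∧ p5) → p6) → ¬(p5 → p6))) = ¬T = F
((p4 ∨ p1) → ((p6 → p4) → p5)) ∧ ¬((p5 → p4) → (¬((p1 ∧ p5) → p6) → ¬(p5 → p6))) = T ∧ F = F
p6 ∧ p1 = F ∧ F = F
¬(p6 ∧ p1) = ¬F = T
p6 ∨ p4 = F ∨ F = F
¬(p6 ∧ p1) → (p6 ∨ p4) = T → F = F
(((p4 ∨ p1) → ((p6 → p4) → p5)) ∧ ¬((p5 → p4) → (¬((p1 ∧ p5) → p6) → ¬(p5 → p6)))) → (¬(p6 ∧ p1) → (p6 ∨ p4)) = F → F = T
p5 → ((((p4 ∨ p1) → ((p6 → p4) → p5)) ∧ ¬((p5 → p4) → (¬((p1 ∧ p5) → p6) → ¬(p5 → p6)))) → (¬(p6 ∧ p1) → (p6 ∨ p4))) = T → T = T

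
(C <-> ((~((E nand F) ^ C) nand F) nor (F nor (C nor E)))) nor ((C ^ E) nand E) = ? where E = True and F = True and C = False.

True

Substituting E=True, F=True, C=False:
E nand F = True nand True = False
(E nand F) ^ C = False ^ False = False
~((E nand F) ^ C) = ~False = True
~((E nand F) ^ C) nand F = True nand True = False
C nor E = False nor True = False
F nor (C nor E) = True nor False = False
(~((E nand F) ^ C) nand F) nor (F nor (C nor E)) = False nor False = True
C <-> ((~((E nand F) ^ C) nand F) nor (F nor (C nor E))) = False <-> True = False
C ^ E = False ^ True = True
(C ^ E) nand E = True nand True = False
(C <-> ((~((E nand F) ^ C) nand F) nor (F nor (C nor E)))) nor ((C ^ E) nand E) = False nor False = True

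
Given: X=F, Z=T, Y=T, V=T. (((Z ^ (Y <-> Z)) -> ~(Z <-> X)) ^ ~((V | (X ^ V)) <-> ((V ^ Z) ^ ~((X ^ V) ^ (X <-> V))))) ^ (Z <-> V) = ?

Y <-> Z = T <-> T = T
Z ^ (Y <-> Z) = T ^ T = F
Z <-> X = T <-> F = F
~(Z <-> X) = ~F = T
(Z ^ (Y <-> Z)) -> ~(Z <-> X) = F -> T = T
X ^ V = F ^ T = T
V | (X ^ V) = T | T = T
V ^ Z = T ^ T = F
X ^ V = F ^ T = T
X <-> V = F <-> T = F
(X ^ V) ^ (X <-> V) = T ^ F = T
~((X ^ V) ^ (X <-> V)) = ~T = F
(V ^ Z) ^ ~((X ^ V) ^ (X <-> V)) = F ^ F = F
(V | (X ^ V)) <-> ((V ^ Z) ^ ~((X ^ V) ^ (X <-> V))) = T <-> F = F
~((V | (X ^ V)) <-> ((V ^ Z) ^ ~((X ^ V) ^ (X <-> V)))) = ~F = T
((Z ^ (Y <-> Z)) -> ~(Z <-> X)) ^ ~((V | (X ^ V)) <-> ((V ^ Z) ^ ~((X ^ V) ^ (X <-> V)))) = T ^ T = F
Z <-> V = T <-> T = T
(((Z ^ (Y <-> Z)) -> ~(Z <-> X)) ^ ~((V | (X ^ V)) <-> ((V ^ Z) ^ ~((X ^ V) ^ (X <-> V))))) ^ (Z <-> V) = F ^ T = T

T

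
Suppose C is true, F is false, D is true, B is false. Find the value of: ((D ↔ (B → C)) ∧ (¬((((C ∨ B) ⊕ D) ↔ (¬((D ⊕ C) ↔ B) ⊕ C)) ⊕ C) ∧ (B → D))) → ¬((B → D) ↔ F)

B → C = False → True = True
D ↔ (B → C) = True ↔ True = True
C ∨ B = True ∨ False = True
(C ∨ B) ⊕ D = True ⊕ True = False
D ⊕ C = True ⊕ True = False
(D ⊕ C) ↔ B = False ↔ False = True
¬((D ⊕ C) ↔ B) = ¬True = False
¬((D ⊕ C) ↔ B) ⊕ C = False ⊕ True = True
((C ∨ B) ⊕ D) ↔ (¬((D ⊕ C) ↔ B) ⊕ C) = False ↔ True = False
(((C ∨ B) ⊕ D) ↔ (¬((D ⊕ C) ↔ B) ⊕ C)) ⊕ C = False ⊕ True = True
¬((((C ∨ B) ⊕ D) ↔ (¬((D ⊕ C) ↔ B) ⊕ C)) ⊕ C) = ¬True = False
B → D = False → True = True
¬((((C ∨ B) ⊕ D) ↔ (¬((D ⊕ C) ↔ B) ⊕ C)) ⊕ C) ∧ (B → D) = False ∧ True = False
(D ↔ (B → C)) ∧ (¬((((C ∨ B) ⊕ D) ↔ (¬((D ⊕ C) ↔ B) ⊕ C)) ⊕ C) ∧ (B → D)) = True ∧ False = False
B → D = False → True = True
(B → D) ↔ F = True ↔ False = False
¬((B → D) ↔ F) = ¬False = True
((D ↔ (B → C)) ∧ (¬((((C ∨ B) ⊕ D) ↔ (¬((D ⊕ C) ↔ B) ⊕ C)) ⊕ C) ∧ (B → D))) → ¬((B → D) ↔ F) = False → True = True

True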